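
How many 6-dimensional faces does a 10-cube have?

f_6(10-cube) = (10 choose 6) · 2^4 = 3360.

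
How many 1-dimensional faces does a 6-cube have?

Choose 1 of 6 axes to span the face (C(6,1) = 6 ways), then fix each of the remaining 5 coordinates at one of its two extreme values (2^5 = 32 ways): 6·32 = 192.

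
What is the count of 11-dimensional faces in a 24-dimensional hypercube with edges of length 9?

f_11(24-cube) = (24 choose 11) · 2^13 = 20448411648.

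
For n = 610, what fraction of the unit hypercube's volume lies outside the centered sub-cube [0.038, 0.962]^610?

The inner cube has side 1-2·0.038 = 0.924 and volume (0.924)^610 ≈ 1.148e-21, so the shell holds 1 - 1.148e-21 of the volume.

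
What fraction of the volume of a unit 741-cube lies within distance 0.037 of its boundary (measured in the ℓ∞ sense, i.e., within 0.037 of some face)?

The inner cube has side 1-2·0.037 = 0.926 and volume (0.926)^741 ≈ 1.814e-25, so the shell holds 1 - 1.814e-25 of the volume.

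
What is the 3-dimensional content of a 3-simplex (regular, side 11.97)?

Volume = (√2/12) · 11.97³ = 202.123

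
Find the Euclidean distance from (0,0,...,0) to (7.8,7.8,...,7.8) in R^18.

d = √(7.8² + 7.8² + ... + 7.8²) [18 terms] = √(18·7.8²) = 7.8√18 ≈ 33.0926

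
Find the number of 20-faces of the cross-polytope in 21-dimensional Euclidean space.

An n-cross-polytope has 2^(k+1)·C(n,k+1) k-faces. Here 2^21·C(21,21) = 2097152·1 = 2097152.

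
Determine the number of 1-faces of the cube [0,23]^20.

Choose 1 of 20 axes to span the face (C(20,1) = 20 ways), then fix each of the remaining 19 coordinates at one of its two extreme values (2^19 = 524288 ways): 20·524288 = 10485760.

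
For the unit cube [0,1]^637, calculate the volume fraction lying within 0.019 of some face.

1 - (1 - 2·0.019)^637 = 1 - 0.962^637 ≈ 1 - 1.917e-11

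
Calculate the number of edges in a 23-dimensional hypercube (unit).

An n-cube has n·2^(n-1) edges. With n = 23: 23·4194304 = 96468992.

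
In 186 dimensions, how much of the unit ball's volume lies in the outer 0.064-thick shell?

1 - (1-0.064)^186 ≈ 0.9999954574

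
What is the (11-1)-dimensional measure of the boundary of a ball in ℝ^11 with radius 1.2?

S = n·V_n(r)/r = 11·V_11(1.2)/1.2 (volume-to-surface relation), giving 128.325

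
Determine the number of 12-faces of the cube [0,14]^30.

f_12(30-cube) = (30 choose 12) · 2^18 = 22673679974400.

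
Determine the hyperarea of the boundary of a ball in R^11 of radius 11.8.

The surface area of an n-ball is 2π^(n/2) r^(n-1) / Γ(n/2). For n=11, r=11.8: 1.08472e+12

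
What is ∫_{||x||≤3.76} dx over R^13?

Volume = π^{13/2}·(3.76)^13/Γ(15/2) ≈ 2.7339e+07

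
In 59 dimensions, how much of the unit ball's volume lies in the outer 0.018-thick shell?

V(inner)/V(outer) = ((1-0.018)/1)^59 ≈ 0.3424, so the shell fraction is 0.657565.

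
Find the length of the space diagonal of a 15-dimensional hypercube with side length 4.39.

||(4.39,4.39,...,4.39)|| = √(15)·4.39 ≈ 17.0024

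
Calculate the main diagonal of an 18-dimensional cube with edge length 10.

Diagonal = √18 · 10 ≈ 42.4264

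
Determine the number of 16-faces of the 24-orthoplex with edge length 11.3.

Number of 16-faces = 2^(16+1) · C(24,16+1) = 131072 · 346104 = 45364543488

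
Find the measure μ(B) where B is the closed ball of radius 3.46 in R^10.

The n-ball volume is π^(n/2)·r^n/Γ(n/2+1). With n=10, r=3.46: V ≈ 627089.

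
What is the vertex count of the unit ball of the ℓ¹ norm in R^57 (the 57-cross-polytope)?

The vertices are ±e_1, ..., ±e_57, so there are 2·57 = 114.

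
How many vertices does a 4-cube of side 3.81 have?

Number of vertices = 2^4 = 16.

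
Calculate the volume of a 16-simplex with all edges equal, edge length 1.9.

For a regular n-simplex with edge a, V = (a^n / n!)·√((n+1)/2^n). With a=1.9, n=16: V ≈ 2.22036e-11.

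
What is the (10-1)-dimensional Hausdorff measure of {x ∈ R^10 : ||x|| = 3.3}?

S_10(3.3) = 2·π^(10/2)·(3.3)^9 / Γ(10/2) ≈ 1.18357e+06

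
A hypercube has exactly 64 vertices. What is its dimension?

The n-cube has 2^n vertices, and 64 = 2^6, so n = 6.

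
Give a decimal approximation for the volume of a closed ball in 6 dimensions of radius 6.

The n-ball volume is π^(n/2)·r^n/Γ(n/2+1). With n=6, r=6: V = 7776·π^3 ≈ 241105.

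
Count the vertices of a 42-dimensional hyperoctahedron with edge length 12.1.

The 42-dimensional cross-polytope has 2n = 2·42 = 84 vertices.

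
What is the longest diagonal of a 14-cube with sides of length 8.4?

The space diagonal of an n-cube of side s is s√n. Here 8.4·√14 ≈ 31.4299.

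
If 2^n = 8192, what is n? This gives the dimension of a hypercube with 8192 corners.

n = log_2(8192) = 13.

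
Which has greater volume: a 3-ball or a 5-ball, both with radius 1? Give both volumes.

V_3(1) ≈ 4.18879. V_5(1) ≈ 5.26379. The 5-ball is larger.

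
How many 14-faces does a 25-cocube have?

An n-cross-polytope has 2^(k+1)·C(n,k+1) k-faces. Here 2^15·C(25,15) = 32768·3268760 = 107110727680.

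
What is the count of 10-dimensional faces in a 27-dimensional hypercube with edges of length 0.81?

f_10(27-cube) = (27 choose 10) · 2^17 = 1105760747520.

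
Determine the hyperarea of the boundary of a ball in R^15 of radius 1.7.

|∂B_15(1.7)| ≈ 9633.99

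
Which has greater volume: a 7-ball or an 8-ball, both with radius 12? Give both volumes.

V_7(12) ≈ 1.69297e+08. V_8(12) ≈ 1.74517e+09. The 8-ball is larger.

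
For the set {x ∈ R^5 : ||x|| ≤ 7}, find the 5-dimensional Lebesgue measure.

Volume = π^{5/2}·(7)^5/Γ(7/2) = 134456·π^2/15 ≈ 88468.5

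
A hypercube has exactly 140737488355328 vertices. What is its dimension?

n = log_2(140737488355328) = 47.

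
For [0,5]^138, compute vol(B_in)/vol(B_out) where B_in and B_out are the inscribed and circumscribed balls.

The radii are 5/2 and 5√138/2, so the volume ratio is (1/√138)^138 = 138^{-138/2} ≈ 2.2302e-148.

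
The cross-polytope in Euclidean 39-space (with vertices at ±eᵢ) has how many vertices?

The 39-dimensional cross-polytope has 2n = 2·39 = 78 vertices.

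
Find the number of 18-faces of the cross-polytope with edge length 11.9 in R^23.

Number of 18-faces = 2^(18+1) · C(23,18+1) = 524288 · 8855 = 4642570240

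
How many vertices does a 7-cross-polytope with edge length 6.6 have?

f_0(7-orthoplex) = 2^1 · (7 choose 1) = 14.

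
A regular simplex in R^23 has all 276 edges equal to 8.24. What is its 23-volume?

V = (8.24^23 / 23!) · √((23+1) / 2^23) ≈ 7.62241e-05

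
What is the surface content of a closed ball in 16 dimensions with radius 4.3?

S_16(4.3) = 2·π^(16/2)·(4.3)^15 / Γ(16/2) ≈ 1.19626e+10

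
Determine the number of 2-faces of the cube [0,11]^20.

Choose 2 of 20 axes to span the face (C(20,2) = 190 ways), then fix each of the remaining 18 coordinates at one of its two extreme values (2^18 = 262144 ways): 190·262144 = 49807360.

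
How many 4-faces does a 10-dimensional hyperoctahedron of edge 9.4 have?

f_4(10-orthoplex) = 2^5 · (10 choose 5) = 8064.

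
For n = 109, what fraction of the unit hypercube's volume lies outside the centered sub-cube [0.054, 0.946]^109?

Shell fraction = 1 - (1-0.108)^109 ≈ 0.9999961116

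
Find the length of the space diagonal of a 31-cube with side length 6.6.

Diagonal = √31 · 6.6 ≈ 36.7472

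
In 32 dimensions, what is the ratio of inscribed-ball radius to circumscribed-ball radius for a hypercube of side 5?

r_in = 5/2 (half the side); r_out = 5√32/2 (half the diagonal). Ratio = 1/√32 ≈ 0.176777.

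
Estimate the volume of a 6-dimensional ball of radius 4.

V = 2048·π^3/3 ≈ 21167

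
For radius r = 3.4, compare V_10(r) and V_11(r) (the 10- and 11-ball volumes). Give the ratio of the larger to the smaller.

V_10(3.4) ≈ 526450, V_11(3.4) ≈ 1.32243e+06. The 11-ball is larger by a factor of 2.512.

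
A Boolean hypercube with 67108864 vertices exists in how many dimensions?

The n-cube has 2^n vertices, and 67108864 = 2^26, so n = 26.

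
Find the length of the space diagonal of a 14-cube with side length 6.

||(6,6,...,6)|| = √(14)·6 ≈ 22.4499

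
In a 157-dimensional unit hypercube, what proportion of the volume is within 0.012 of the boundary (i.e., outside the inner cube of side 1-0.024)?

Shell fraction = 1 - (1-0.024)^157 ≈ 0.977939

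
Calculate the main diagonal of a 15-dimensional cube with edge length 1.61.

The space diagonal of an n-cube of side s is s√n. Here 1.61·√15 ≈ 6.2355.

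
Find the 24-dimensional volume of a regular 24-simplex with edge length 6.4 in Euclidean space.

V_24 = √(25) · 6.4^24 / (24! · 2^(24/2)) ≈ 4.38757e-08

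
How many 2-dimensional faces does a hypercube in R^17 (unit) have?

Choose 2 of 17 axes to span the face (C(17,2) = 136 ways), then fix each of the remaining 15 coordinates at one of its two extreme values (2^15 = 32768 ways): 136·32768 = 4456448.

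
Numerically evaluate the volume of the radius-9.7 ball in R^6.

The n-ball volume is π^(n/2)·r^n/Γ(n/2+1). With n=6, r=9.7: V ≈ 4.30456e+06.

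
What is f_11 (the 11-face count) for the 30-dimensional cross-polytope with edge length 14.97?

An n-cross-polytope has 2^(k+1)·C(n,k+1) k-faces. Here 2^12·C(30,12) = 4096·86493225 = 354276249600.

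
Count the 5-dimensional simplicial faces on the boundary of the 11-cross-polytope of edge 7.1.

f_5(11-orthoplex) = 2^6 · (11 choose 6) = 29568.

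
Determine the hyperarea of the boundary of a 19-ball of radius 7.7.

The surface area of an n-ball is 2π^(n/2) r^(n-1) / Γ(n/2). For n=19, r=7.7: 8.01999e+15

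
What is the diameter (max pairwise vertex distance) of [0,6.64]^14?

Diagonal = √14 · 6.64 ≈ 24.8446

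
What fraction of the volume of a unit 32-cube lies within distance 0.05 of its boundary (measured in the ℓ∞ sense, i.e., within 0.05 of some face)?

1 - (1 - 2·0.05)^32 = 1 - 0.9^32 ≈ 0.965663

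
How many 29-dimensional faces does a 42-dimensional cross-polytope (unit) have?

Each 29-face is the convex hull of 30 vertices, one chosen as ±e_i from each of 30 distinct axes: 2^30·C(42,30) = 11873562597326323712.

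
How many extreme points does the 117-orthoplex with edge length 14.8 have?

The 117-dimensional cross-polytope has 2n = 2·117 = 234 vertices.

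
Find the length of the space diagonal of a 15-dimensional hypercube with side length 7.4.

The space diagonal of an n-cube of side s is s√n. Here 7.4·√15 ≈ 28.6601.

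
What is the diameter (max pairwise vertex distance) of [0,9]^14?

||(9,9,...,9)|| = √(14)·9 ≈ 33.6749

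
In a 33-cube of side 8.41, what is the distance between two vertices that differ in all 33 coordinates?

||(8.41,8.41,...,8.41)|| = √(33)·8.41 ≈ 48.3118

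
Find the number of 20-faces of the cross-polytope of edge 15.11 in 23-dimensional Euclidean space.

f_20(23-orthoplex) = 2^21 · (23 choose 21) = 530579456.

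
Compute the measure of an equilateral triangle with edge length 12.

Area = (√3/4) · 12² = 62.3538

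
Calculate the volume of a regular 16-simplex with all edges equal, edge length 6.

For a regular n-simplex with edge a, V = (a^n / n!)·√((n+1)/2^n). With a=6, n=16: V ≈ 0.00217163.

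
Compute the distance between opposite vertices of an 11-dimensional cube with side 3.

Diagonal = √11 · 3 ≈ 9.94987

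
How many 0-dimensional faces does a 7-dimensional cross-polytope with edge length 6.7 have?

f_0(7-orthoplex) = 2^1 · (7 choose 1) = 14.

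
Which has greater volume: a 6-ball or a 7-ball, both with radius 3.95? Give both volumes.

V_6(3.95) ≈ 19628.2. V_7(3.95) ≈ 70885.9. The 7-ball is larger.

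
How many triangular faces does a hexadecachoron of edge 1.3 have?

Number of 2-faces = 2^(2+1) · C(4,2+1) = 8 · 4 = 32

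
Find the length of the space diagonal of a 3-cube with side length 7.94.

The space diagonal of an n-cube of side s is s√n. Here 7.94·√3 ≈ 13.7525.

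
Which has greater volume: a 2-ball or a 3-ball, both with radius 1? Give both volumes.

V_2(1) ≈ 3.14159. V_3(1) ≈ 4.18879. The 3-ball is larger.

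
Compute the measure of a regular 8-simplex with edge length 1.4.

V_8 = √(9) · 1.4^8 / (8! · 2^(8/2)) ≈ 6.86286e-05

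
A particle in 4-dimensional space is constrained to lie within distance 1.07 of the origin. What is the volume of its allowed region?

V_4(1.07) = π^(4/2) · (1.07)^4 / Γ(4/2 + 1) ≈ 6.46852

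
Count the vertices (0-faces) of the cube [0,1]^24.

Number of vertices = 2^24 = 16777216.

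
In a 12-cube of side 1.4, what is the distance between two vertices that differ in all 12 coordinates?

||(1.4,1.4,...,1.4)|| = √(12)·1.4 ≈ 4.84974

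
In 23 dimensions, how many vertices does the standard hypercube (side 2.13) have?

Number of vertices = 2^23 = 8388608.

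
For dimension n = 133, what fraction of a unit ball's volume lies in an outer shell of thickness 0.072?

1 - (1-0.072)^133 ≈ 0.999952 ≈ 99.995171%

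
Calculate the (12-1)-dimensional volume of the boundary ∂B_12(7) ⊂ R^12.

The surface area of an n-ball is 2π^(n/2) r^(n-1) / Γ(n/2). For n=12, r=7: 1977326743·π^6/60 ≈ 3.1683e+10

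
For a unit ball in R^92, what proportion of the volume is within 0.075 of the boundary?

Shell fraction = 1 - (1-0.075)^92 ≈ 0.999233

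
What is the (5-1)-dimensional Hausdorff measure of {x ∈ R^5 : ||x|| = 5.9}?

The surface area of an n-ball is 2π^(n/2) r^(n-1) / Γ(n/2). For n=5, r=5.9: 31891.6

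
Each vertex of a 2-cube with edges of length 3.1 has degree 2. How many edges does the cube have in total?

An n-cube has n·2^(n-1) edges. With n = 2: 2·2 = 4.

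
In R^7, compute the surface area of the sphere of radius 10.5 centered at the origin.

|∂B_7(10.5)| = 28588707·π^3/20 ≈ 4.43215e+07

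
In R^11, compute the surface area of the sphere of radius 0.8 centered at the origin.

The surface area of an n-ball is 2π^(n/2) r^(n-1) / Γ(n/2). For n=11, r=0.8: 2.22535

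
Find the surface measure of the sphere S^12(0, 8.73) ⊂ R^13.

The surface area of an n-ball is 2π^(n/2) r^(n-1) / Γ(n/2). For n=13, r=8.73: 2.31983e+12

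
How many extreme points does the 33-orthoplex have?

The 33-dimensional cross-polytope has 2n = 2·33 = 66 vertices.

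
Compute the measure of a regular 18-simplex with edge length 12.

Volume = 12^18 · √(19/2^18) / 18! ≈ 35.402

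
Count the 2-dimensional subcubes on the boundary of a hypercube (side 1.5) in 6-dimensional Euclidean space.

f_2(6-cube) = (6 choose 2) · 2^4 = 240.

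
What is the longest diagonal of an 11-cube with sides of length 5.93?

d = √(5.93² + 5.93² + ... + 5.93²) [11 terms] = √(11·5.93²) = 5.93√11 ≈ 19.6676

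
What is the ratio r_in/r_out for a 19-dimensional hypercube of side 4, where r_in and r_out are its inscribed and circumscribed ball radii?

r_in / r_out = (4/2) / (4√19/2) = 1/√19 ≈ 0.229416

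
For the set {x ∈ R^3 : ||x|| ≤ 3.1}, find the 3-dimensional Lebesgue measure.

V_3(3.1) = π^(3/2) · (3.1)^3 / Γ(3/2 + 1) ≈ 124.788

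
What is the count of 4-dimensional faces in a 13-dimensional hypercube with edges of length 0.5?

Choose 4 of 13 axes to span the face (C(13,4) = 715 ways), then fix each of the remaining 9 coordinates at one of its two extreme values (2^9 = 512 ways): 715·512 = 366080.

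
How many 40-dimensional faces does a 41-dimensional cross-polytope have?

f_40(41-orthoplex) = 2^41 · (41 choose 41) = 2199023255552.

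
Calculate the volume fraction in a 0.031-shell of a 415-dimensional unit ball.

V(inner)/V(outer) = ((1-0.031)/1)^415 ≈ 2.11e-06, so the shell fraction is 0.9999978896.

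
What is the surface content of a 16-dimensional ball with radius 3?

S_16(3) = 2·π^(16/2)·(3)^15 / Γ(16/2) = 1594323·π^8/280 ≈ 5.40278e+07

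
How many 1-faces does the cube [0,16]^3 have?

The 3-cube has n·2^(n-1) = 3·2^2 = 3·4 = 12 edges.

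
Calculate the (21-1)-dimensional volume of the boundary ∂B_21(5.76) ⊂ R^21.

The surface area of an n-ball is 2π^(n/2) r^(n-1) / Γ(n/2). For n=21, r=5.76: 4.73387e+14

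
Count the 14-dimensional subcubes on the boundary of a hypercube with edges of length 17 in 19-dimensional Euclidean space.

Choose 14 of 19 axes to span the face (C(19,14) = 11628 ways), then fix each of the remaining 5 coordinates at one of its two extreme values (2^5 = 32 ways): 11628·32 = 372096.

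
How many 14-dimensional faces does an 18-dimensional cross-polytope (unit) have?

An n-cross-polytope has 2^(k+1)·C(n,k+1) k-faces. Here 2^15·C(18,15) = 32768·816 = 26738688.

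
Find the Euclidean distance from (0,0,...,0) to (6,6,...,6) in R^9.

The space diagonal of an n-cube of side s is s√n. Here 6·√9 = 18.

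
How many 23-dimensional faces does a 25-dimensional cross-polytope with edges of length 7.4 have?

Each 23-face is the convex hull of 24 vertices, one chosen as ±e_i from each of 24 distinct axes: 2^24·C(25,24) = 419430400.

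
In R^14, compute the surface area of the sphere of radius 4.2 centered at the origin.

S_14(4.2) = 2·π^(14/2)·(4.2)^13 / Γ(14/2) ≈ 1.06166e+09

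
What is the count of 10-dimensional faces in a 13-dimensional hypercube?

An n-cube has C(n,k)·2^(n-k) k-faces. Here C(13,10)·2^3 = 286·8 = 2288.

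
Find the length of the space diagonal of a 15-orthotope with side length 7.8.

d = √(7.8² + 7.8² + ... + 7.8²) [15 terms] = √(15·7.8²) = 7.8√15 ≈ 30.2093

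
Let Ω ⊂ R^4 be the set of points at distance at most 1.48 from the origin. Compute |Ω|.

Volume = π^{4/2}·(1.48)^4/Γ(3) ≈ 23.6765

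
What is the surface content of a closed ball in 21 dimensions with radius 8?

|∂B_21(8)| = 2361183241434822606848·π^10/654729075 ≈ 3.37728e+17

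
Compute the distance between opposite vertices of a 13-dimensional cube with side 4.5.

d = √(4.5² + 4.5² + ... + 4.5²) [13 terms] = √(13·4.5²) = 4.5√13 ≈ 16.225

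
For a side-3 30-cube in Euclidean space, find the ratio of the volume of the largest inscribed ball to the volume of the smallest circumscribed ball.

The radii are 3/2 and 3√30/2, so the volume ratio is (1/√30)^30 = 30^{-30/2} ≈ 6.96917e-23.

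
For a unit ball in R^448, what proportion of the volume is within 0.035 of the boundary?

V(inner)/V(outer) = ((1-0.035)/1)^448 ≈ 1.17e-07, so the shell fraction is 0.999999883.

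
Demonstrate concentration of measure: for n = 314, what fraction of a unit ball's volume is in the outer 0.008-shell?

1 - (1-0.008)^314 ≈ 0.919709 ≈ 91.97%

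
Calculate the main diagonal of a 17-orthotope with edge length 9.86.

Diagonal = √17 · 9.86 ≈ 40.6538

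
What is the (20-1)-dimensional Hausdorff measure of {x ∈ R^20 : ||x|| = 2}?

S = n·V_n(r)/r = 20·V_20(2)/2 (volume-to-surface relation), giving 8192·π^10/2835 ≈ 270605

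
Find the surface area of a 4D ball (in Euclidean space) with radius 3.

S = n·V_n(r)/r = 4·V_4(3)/3 (volume-to-surface relation), giving 54·π^2 ≈ 532.959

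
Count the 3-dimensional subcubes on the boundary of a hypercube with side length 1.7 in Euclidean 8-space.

f_3(8-cube) = (8 choose 3) · 2^5 = 1792.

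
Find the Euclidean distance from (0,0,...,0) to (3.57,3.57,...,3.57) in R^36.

d = √(3.57² + 3.57² + ... + 3.57²) [36 terms] = √(36·3.57²) = 3.57√36 = 21.42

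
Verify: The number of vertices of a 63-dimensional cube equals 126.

False. The 63-cube has 2^63 = 9223372036854775808 vertices.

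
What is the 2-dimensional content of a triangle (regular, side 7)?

Area = (√3/4) · 7² = 21.2176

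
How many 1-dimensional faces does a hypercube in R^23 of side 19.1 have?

f_1(23-cube) = (23 choose 1) · 2^22 = 96468992.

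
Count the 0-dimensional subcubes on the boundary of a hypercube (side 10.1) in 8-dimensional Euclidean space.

f_0(8-cube) = (8 choose 0) · 2^8 = 256.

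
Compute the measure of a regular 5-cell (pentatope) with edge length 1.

For a regular n-simplex with edge a, V = (a^n / n!)·√((n+1)/2^n). With a=1, n=4: V ≈ 0.0232924.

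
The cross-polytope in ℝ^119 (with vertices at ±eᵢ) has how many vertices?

The vertices are ±e_1, ..., ±e_119, so there are 2·119 = 238.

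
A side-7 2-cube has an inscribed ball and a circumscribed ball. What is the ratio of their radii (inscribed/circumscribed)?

r_in = 7/2 (half the side); r_out = 7√2/2 (half the diagonal). Ratio = 1/√2 ≈ 0.707107.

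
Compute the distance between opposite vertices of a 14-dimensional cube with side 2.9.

The space diagonal of an n-cube of side s is s√n. Here 2.9·√14 ≈ 10.8508.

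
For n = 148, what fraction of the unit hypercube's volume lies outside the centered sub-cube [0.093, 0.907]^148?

1 - (1 - 2·0.093)^148 = 1 - 0.814^148 ≈ 1 - 5.921e-14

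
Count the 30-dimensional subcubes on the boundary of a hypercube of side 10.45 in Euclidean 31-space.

Number of 30-faces = C(31,30) · 2^(31-30) = 31 · 2 = 62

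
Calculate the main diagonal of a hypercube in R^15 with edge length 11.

Diagonal = √15 · 11 ≈ 42.6028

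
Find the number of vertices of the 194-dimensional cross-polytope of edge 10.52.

An n-cross-polytope has 2n vertices; here n = 194, giving 388.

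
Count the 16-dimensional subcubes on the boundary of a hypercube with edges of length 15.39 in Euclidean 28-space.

Number of 16-faces = C(28,16) · 2^(28-16) = 30421755 · 4096 = 124607508480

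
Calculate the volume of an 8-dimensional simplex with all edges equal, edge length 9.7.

Volume = 9.7^8 · √(9/2^8) / 8! ≈ 364.464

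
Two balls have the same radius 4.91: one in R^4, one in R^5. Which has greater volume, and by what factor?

V_4(4.91) ≈ 2868.11, V_5(4.91) ≈ 15021.2. The 5-ball is larger by a factor of 5.237.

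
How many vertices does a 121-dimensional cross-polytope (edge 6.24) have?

The vertices are ±e_1, ..., ±e_121, so there are 2·121 = 242.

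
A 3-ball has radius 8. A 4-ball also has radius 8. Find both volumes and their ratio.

V_3(8) ≈ 2144.66. V_4(8) ≈ 20212.9. Ratio V_3/V_4 ≈ 0.1061.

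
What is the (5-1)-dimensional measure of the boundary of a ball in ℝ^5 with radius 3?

S = n·V_n(r)/r = 5·V_5(3)/3 (volume-to-surface relation), giving 216·π^2 ≈ 2131.83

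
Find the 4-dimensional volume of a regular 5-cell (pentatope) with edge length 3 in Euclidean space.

Volume = 3^4 · √(5/2^4) / 4! ≈ 1.88668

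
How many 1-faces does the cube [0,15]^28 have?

The 28-cube has n·2^(n-1) = 28·2^27 = 28·134217728 = 3758096384 edges.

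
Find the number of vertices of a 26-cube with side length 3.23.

The 26-cube has 2^26 = 67108864 vertices.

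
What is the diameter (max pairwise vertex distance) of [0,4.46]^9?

d = √(4.46² + 4.46² + ... + 4.46²) [9 terms] = √(9·4.46²) = 4.46√9 = 13.38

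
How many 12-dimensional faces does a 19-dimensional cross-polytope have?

Number of 12-faces = 2^(12+1) · C(19,12+1) = 8192 · 27132 = 222265344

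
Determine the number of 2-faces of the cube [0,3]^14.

Choose 2 of 14 axes to span the face (C(14,2) = 91 ways), then fix each of the remaining 12 coordinates at one of its two extreme values (2^12 = 4096 ways): 91·4096 = 372736.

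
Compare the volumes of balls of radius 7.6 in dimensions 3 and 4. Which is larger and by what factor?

V_3(7.6) ≈ 1838.78, V_4(7.6) ≈ 16463.6. The 4-ball is larger by a factor of 8.954.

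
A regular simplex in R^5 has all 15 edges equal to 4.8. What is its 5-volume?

V = (4.8^5 / 5!) · √((5+1) / 2^5) ≈ 9.19445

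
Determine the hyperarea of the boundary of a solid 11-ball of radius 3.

The surface area of an n-ball is 2π^(n/2) r^(n-1) / Γ(n/2). For n=11, r=3: 139968·π^5/35 ≈ 1.2238e+06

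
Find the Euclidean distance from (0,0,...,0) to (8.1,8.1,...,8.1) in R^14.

d = √(8.1² + 8.1² + ... + 8.1²) [14 terms] = √(14·8.1²) = 8.1√14 ≈ 30.3074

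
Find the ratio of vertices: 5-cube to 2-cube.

The 5-cube has 2^5 = 32 vertices. The 2-cube has 2^2 = 4 vertices. Ratio: 32/4 = 8.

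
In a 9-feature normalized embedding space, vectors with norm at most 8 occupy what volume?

Volume = π^{9/2}·(8)^9/Γ(11/2) = 4294967296·π^4/945 ≈ 4.42718e+08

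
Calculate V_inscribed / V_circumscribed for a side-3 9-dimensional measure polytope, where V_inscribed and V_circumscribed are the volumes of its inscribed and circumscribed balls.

The radii are 3/2 and 3√9/2, so the volume ratio is (1/√9)^9 = 9^{-9/2} ≈ 5.08053e-05.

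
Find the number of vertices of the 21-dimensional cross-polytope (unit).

The 21-dimensional cross-polytope has 2n = 2·21 = 42 vertices.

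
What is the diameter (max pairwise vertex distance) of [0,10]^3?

d = √(10² + 10² + ... + 10²) [3 terms] = √(3·10²) = 10√3 ≈ 17.3205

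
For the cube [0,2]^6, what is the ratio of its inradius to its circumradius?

For an n-cube of any side s, the inradius is s/2 and the circumradius is s√n/2, so the ratio is 1/√6 ≈ 0.408248.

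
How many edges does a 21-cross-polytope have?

Number of 1-faces = 2^(1+1) · C(21,1+1) = 4 · 210 = 840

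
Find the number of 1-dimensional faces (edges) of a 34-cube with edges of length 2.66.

Number of 1-faces = C(34,1)·2^(34-1) = 34·8589934592 = 292057776128.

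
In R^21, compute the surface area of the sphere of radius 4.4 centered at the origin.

S = n·V_n(r)/r = 21·V_21(4.4)/4.4 (volume-to-surface relation), giving 2.16681e+12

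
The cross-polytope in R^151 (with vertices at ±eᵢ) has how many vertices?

The 151-dimensional cross-polytope has 2n = 2·151 = 302 vertices.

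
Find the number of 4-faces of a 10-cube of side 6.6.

Number of 4-faces = C(10,4) · 2^(10-4) = 210 · 64 = 13440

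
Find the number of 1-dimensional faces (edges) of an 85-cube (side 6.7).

Each of the 2^85 = 38685626227668133590597632 vertices has degree 85; total edges = 85·2^85/2 = 1644139114675895677600399360.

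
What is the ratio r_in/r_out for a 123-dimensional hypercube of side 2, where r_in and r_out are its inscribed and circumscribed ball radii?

r_in = 2/2 (half the side); r_out = 2√123/2 (half the diagonal). Ratio = 1/√123 ≈ 0.090167.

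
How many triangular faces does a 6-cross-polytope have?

Number of 2-faces = 2^(2+1) · C(6,2+1) = 8 · 20 = 160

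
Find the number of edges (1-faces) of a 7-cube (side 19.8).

Number of 1-faces = C(7,1) · 2^(7-1) = 7 · 64 = 448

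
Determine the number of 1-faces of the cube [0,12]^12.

f_1(12-cube) = (12 choose 1) · 2^11 = 24576.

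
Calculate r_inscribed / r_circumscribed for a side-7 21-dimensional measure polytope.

r_in / r_out = (7/2) / (7√21/2) = 1/√21 ≈ 0.218218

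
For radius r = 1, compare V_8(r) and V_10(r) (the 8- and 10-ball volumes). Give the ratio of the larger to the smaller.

V_8(1) ≈ 4.05871, V_10(1) ≈ 2.55016. The 8-ball is larger by a factor of 1.592.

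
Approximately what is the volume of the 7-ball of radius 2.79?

Volume = π^{7/2}·(2.79)^7/Γ(9/2) ≈ 6217.41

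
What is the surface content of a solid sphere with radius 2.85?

The surface area of an n-ball is 2π^(n/2) r^(n-1) / Γ(n/2). For n=3, r=2.85: 4πr² = 4π·(2.85)² ≈ 102.07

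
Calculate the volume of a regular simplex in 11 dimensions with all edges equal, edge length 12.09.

V_11 = √(12) · 12.09^11 / (11! · 2^(11/2)) ≈ 1546.89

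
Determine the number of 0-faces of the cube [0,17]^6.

f_0(6-cube) = (6 choose 0) · 2^6 = 64.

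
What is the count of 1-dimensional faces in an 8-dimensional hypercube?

Number of 1-faces = C(8,1) · 2^(8-1) = 8 · 128 = 1024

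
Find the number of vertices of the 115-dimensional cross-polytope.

The vertices are ±e_1, ..., ±e_115, so there are 2·115 = 230.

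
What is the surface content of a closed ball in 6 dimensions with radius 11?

S_6(11) = 2·π^(6/2)·(11)^5 / Γ(6/2) = 161051·π^3 ≈ 4.99359e+06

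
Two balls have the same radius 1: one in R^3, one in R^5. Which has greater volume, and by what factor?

V_3(1) ≈ 4.18879, V_5(1) ≈ 5.26379. The 5-ball is larger by a factor of 1.257.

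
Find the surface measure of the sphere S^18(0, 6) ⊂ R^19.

The surface area of an n-ball is 2π^(n/2) r^(n-1) / Γ(n/2). For n=19, r=6: 1283918464548864·π^9/425425 ≈ 8.99629e+13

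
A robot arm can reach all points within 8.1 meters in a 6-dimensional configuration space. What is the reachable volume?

The n-ball volume is π^(n/2)·r^n/Γ(n/2+1). With n=6, r=8.1: V ≈ 1.45951e+06.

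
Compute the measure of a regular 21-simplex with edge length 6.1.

V_21 = √(22) · 6.1^21 / (21! · 2^(21/2)) ≈ 1.96779e-06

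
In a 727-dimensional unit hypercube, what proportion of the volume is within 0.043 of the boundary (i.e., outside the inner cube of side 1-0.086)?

Shell fraction = 1 - (1-0.086)^727 ≈ 1 - 4.054e-29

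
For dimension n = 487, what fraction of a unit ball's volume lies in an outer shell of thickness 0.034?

1 - (1-0.034)^487 ≈ 0.9999999517 ≈ 99.999995%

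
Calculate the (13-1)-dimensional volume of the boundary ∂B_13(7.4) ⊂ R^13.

The surface area of an n-ball is 2π^(n/2) r^(n-1) / Γ(n/2). For n=13, r=7.4: 3.19202e+11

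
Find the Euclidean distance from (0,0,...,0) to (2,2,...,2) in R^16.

||(2,2,...,2)|| = √(16)·2 = 8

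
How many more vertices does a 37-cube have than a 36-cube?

The 37-cube has 2^37 = 137438953472 vertices. The 36-cube has 2^36 = 68719476736 vertices. Difference: 137438953472 - 68719476736 = 68719476736.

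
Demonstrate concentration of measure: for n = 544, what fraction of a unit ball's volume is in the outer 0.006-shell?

1 - (1-0.006)^544 ≈ 0.962139 ≈ 96.21%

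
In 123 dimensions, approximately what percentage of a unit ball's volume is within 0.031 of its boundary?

1 - (1-0.031)^123 ≈ 0.979211 ≈ 97.92%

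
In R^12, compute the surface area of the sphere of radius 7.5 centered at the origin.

S_12(7.5) = 2·π^(12/2)·(7.5)^11 / Γ(12/2) = 576650390625·π^6/8192 ≈ 6.7674e+10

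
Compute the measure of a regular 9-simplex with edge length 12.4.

V = (12.4^9 / 9!) · √((9+1) / 2^9) ≈ 2669.3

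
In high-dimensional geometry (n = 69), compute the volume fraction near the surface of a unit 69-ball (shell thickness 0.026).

1 - (1-0.026)^69 ≈ 0.837607 ≈ 83.76%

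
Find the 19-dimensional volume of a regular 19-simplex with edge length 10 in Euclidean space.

V = (10^19 / 19!) · √((19+1) / 2^19) ≈ 0.507733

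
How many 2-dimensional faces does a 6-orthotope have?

f_2(6-cube) = (6 choose 2) · 2^4 = 240.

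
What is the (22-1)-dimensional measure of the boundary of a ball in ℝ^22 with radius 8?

The surface area of an n-ball is 2π^(n/2) r^(n-1) / Γ(n/2). For n=22, r=8: 72057594037927936·π^11/14175 ≈ 1.49556e+18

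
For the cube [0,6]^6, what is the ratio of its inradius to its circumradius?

For an n-cube of any side s, the inradius is s/2 and the circumradius is s√n/2, so the ratio is 1/√6 ≈ 0.408248.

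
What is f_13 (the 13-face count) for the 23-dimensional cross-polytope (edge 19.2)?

An n-cross-polytope has 2^(k+1)·C(n,k+1) k-faces. Here 2^14·C(23,14) = 16384·817190 = 13388840960.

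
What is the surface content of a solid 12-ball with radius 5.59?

The surface area of an n-ball is 2π^(n/2) r^(n-1) / Γ(n/2). For n=12, r=5.59: 2.66857e+09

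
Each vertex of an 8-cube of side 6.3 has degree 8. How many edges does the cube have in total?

The 8-cube has n·2^(n-1) = 8·2^7 = 8·128 = 1024 edges.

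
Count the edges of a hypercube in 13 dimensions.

The 13-cube has n·2^(n-1) = 13·2^12 = 13·4096 = 53248 edges.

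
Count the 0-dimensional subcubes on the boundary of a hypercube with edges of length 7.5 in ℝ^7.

An n-cube has C(n,k)·2^(n-k) k-faces. Here C(7,0)·2^7 = 1·128 = 128.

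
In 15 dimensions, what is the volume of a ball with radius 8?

V_15(8) = π^(15/2) · (8)^15 / Γ(15/2 + 1) = 9007199254740992·π^7/2027025 ≈ 1.34208e+13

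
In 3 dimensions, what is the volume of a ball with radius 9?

The n-ball volume is π^(n/2)·r^n/Γ(n/2+1). With n=3, r=9: V = 972·π ≈ 3053.63.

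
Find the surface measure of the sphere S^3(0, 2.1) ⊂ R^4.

|∂B_4(2.1)| ≈ 182.805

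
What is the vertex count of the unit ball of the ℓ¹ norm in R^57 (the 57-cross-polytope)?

Number of vertices = 2n = 114.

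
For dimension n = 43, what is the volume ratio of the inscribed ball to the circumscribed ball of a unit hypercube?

V_in / V_out = (r_in/r_out)^43 = (1/√43)^43 = 43^(-43/2) ≈ 7.59326e-36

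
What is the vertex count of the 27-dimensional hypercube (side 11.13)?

Each vertex is a binary string of length 27, so there are 2^27 = 134217728.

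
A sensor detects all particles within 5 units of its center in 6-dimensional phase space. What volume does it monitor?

Volume = π^{6/2}·(5)^6/Γ(4) = 15625·π^3/6 ≈ 80745.5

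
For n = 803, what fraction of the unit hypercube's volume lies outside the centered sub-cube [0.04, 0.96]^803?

The inner cube has side 1-2·0.04 = 0.92 and volume (0.92)^803 ≈ 8.349e-30, so the shell holds 1 - 8.349e-30 of the volume.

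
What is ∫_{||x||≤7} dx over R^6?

The n-ball volume is π^(n/2)·r^n/Γ(n/2+1). With n=6, r=7: V = 117649·π^3/6 ≈ 607976.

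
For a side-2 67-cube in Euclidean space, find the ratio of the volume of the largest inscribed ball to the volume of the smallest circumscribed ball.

V_in / V_out = (r_in/r_out)^67 = (1/√67)^67 = 67^(-67/2) ≈ 6.70647e-62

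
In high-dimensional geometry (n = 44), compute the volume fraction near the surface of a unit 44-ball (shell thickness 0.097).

1 - (1-0.097)^44 ≈ 0.988773 ≈ 98.88%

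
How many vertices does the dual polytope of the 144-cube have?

The vertices are ±e_1, ..., ±e_144, so there are 2·144 = 288.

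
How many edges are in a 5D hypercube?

f_1(5-cube) = (5 choose 1) · 2^4 = 80.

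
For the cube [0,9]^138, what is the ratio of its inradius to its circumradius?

For an n-cube of any side s, the inradius is s/2 and the circumradius is s√n/2, so the ratio is 1/√138 ≈ 0.0851257.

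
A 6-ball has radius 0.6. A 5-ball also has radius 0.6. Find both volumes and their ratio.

V_6(0.6) ≈ 0.241105. V_5(0.6) ≈ 0.409312. Ratio V_6/V_5 ≈ 0.589.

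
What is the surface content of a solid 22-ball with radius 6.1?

|∂B_22(6.1)| ≈ 5.03318e+15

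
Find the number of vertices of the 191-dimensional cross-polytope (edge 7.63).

An n-cross-polytope has 2n vertices; here n = 191, giving 382.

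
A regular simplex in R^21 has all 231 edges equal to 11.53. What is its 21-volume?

For a regular n-simplex with edge a, V = (a^n / n!)·√((n+1)/2^n). With a=11.53, n=21: V ≈ 1.26028.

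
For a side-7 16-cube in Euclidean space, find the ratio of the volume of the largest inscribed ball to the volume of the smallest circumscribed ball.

The radii are 7/2 and 7√16/2, so the volume ratio is (1/√16)^16 = 16^{-16/2} ≈ 2.32831e-10.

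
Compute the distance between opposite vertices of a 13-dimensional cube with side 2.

d = √(2² + 2² + ... + 2²) [13 terms] = √(13·2²) = 2√13 ≈ 7.2111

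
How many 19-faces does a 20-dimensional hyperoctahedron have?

f_19(20-orthoplex) = 2^20 · (20 choose 20) = 1048576.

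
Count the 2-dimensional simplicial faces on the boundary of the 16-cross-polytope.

f_2(16-orthoplex) = 2^3 · (16 choose 3) = 4480.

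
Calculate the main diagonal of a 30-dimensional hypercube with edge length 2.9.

The space diagonal of an n-cube of side s is s√n. Here 2.9·√30 ≈ 15.884.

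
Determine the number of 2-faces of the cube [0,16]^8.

Number of 2-faces = C(8,2) · 2^(8-2) = 28 · 64 = 1792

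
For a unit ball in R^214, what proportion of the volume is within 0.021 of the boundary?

V(inner)/V(outer) = ((1-0.021)/1)^214 ≈ 0.01065, so the shell fraction is 0.989346.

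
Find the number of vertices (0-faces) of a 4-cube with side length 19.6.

Choose 0 of 4 axes to span the face (C(4,0) = 1 way), then fix each of the remaining 4 coordinates at one of its two extreme values (2^4 = 16 ways): 1·16 = 16.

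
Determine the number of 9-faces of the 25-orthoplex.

f_9(25-orthoplex) = 2^10 · (25 choose 10) = 3347210240.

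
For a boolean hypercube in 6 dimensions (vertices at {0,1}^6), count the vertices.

Each vertex is a binary string of length 6, so there are 2^6 = 64.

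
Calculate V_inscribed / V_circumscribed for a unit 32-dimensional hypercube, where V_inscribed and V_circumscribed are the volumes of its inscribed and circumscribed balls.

The radii are 1/2 and 1√32/2, so the volume ratio is (1/√32)^32 = 32^{-32/2} ≈ 8.27181e-25.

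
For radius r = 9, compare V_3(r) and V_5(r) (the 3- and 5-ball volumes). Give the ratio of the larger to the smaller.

V_3(9) ≈ 3053.63, V_5(9) ≈ 310821. The 5-ball is larger by a factor of 101.8.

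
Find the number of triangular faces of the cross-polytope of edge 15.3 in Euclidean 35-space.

Each 2-face is the convex hull of 3 vertices, one chosen as ±e_i from each of 3 distinct axes: 2^3·C(35,3) = 52360.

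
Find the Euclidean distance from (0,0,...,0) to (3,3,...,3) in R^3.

||(3,3,...,3)|| = √(3)·3 ≈ 5.19615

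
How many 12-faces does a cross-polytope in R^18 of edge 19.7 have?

f_12(18-orthoplex) = 2^13 · (18 choose 13) = 70189056.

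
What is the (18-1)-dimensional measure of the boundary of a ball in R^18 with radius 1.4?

The surface area of an n-ball is 2π^(n/2) r^(n-1) / Γ(n/2). For n=18, r=1.4: 450.853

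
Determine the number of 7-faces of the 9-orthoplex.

Each 7-face is the convex hull of 8 vertices, one chosen as ±e_i from each of 8 distinct axes: 2^8·C(9,8) = 2304.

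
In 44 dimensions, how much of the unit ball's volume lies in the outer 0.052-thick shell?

1 - (1-0.052)^44 ≈ 0.904596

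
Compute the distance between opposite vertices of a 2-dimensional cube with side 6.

d = √(6² + 6² + ... + 6²) [2 terms] = √(2·6²) = 6√2 ≈ 8.48528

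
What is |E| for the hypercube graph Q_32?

Each of the 2^32 = 4294967296 vertices has degree 32; total edges = 32·2^32/2 = 68719476736.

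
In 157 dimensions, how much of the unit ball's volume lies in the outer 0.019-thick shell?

V(inner)/V(outer) = ((1-0.019)/1)^157 ≈ 0.04921, so the shell fraction is 0.950792.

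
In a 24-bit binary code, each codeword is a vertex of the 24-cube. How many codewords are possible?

An n-cube has 2^n vertices; for n = 24 that is 2^24 = 16777216.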